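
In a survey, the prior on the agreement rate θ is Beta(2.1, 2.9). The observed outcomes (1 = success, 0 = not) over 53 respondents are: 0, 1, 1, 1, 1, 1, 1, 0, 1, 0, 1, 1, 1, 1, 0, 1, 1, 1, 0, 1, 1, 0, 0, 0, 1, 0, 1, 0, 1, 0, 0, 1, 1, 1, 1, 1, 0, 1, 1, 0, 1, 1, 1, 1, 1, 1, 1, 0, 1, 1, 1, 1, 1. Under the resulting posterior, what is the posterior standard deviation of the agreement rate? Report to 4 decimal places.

0.0601

The Beta prior is conjugate to a Binomial/Bernoulli likelihood; the update adds successes to α and failures to β.
Posterior: Beta(α+k, β+n−k) = Beta(2.1+38, 2.9+15) = Beta(40.1, 17.9).
Var = αβ/((α+β)²(α+β+1)) = 40.1·17.9/(58.0²·59.0) = 0.00361651; SD = √0.00361651 = 0.0601.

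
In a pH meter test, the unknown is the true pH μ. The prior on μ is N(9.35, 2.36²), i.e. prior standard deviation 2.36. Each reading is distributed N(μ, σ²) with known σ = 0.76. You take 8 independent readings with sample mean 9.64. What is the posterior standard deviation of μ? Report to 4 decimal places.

0.2670

For Normal data with known variance σ², a Normal(μ₀, σ₀²) prior on μ is conjugate. Posterior precision = 1/σ₀² + n/σ²; posterior mean is the precision-weighted average of μ₀ and x̄.
σ₀² = 2.36² = 5.5696, σ² = 0.76² = 0.5776; σ² + n·σ₀² = 0.5776 + 8·5.5696 = 45.1344.
Posterior precision = 1/σ₀² + n/σ² = 1/5.5696 + 8/0.5776 = (σ² + n·σ₀²)/(σ₀²σ²) = 45.1344/(5.5696·0.5776); posterior variance σₙ² = σ₀²σ²/(σ² + n·σ₀²) = 5.5696·0.5776/45.1344 = 0.071276.
Posterior SD = √σₙ² = √(5.5696·0.5776/45.1344) = 0.2670.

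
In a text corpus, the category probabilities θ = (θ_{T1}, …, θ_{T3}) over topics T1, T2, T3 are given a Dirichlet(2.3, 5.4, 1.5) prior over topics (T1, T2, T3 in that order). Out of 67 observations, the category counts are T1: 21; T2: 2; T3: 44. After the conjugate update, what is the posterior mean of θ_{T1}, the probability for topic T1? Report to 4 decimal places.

The Dirichlet prior is conjugate to the Multinomial likelihood: each posterior αⱼ = prior αⱼ + observed count nⱼ.
Posterior concentration: (23.3, 7.4, 45.5), total = 76.2.
E[θ_{T1}|data] = α_{T1}/Σα = 23.3/76.2 = 0.3058.

0.3058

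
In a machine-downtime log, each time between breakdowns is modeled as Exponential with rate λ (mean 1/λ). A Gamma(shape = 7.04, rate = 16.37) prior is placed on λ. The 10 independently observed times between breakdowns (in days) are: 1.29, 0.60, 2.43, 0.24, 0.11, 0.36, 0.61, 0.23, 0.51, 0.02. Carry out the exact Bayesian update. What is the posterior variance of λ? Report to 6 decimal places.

With a Gamma(shape α, rate β) prior on the exponential rate λ, the posterior after n observations with total T = Σxᵢ is Gamma(α+n, β+T).
Sum of observations T = 6.40 days; n = 10.
Posterior: Gamma(7.04+10, 16.37+6.40) = Gamma(17.04, 22.77).
Var = α/β² = 0.032866.

0.032866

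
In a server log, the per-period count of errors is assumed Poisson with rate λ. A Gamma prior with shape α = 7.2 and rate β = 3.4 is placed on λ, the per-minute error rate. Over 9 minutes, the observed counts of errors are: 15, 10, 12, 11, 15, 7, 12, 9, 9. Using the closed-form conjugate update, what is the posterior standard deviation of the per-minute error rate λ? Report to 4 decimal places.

With a Gamma(shape α, rate β) prior, the Poisson likelihood is conjugate: the posterior is Gamma(α + ΣXᵢ, β + n).
Sum of counts S = 100 over n = 9 minutes.
Posterior: Gamma(α+S, β+n) = Gamma(7.2+100, 3.4+9) = Gamma(107.2, 12.4).
SD = √α/β = √107.2/12.4 = 0.8350.

0.8350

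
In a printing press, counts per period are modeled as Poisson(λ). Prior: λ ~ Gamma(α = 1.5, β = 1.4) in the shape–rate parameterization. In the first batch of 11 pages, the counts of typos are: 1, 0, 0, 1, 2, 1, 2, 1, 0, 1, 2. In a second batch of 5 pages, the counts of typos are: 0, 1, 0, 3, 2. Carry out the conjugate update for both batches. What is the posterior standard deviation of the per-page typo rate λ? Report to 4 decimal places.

0.2472

With a Gamma(shape α, rate β) prior, the Poisson likelihood is conjugate: the posterior is Gamma(α + ΣXᵢ, β + n).
Batch 1: sum of counts S = 11 over n = 11 pages.
After batch 1: Gamma(α+S, β+n) = Gamma(1.5+11, 1.4+11) = Gamma(12.5, 12.4).
Batch 2: sum of counts S = 6 over n = 5 pages.
After batch 2: Gamma(α+S, β+n) = Gamma(12.5+6, 12.4+5) = Gamma(18.5, 17.4).
SD = √α/β = √18.5/17.4 = 0.2472.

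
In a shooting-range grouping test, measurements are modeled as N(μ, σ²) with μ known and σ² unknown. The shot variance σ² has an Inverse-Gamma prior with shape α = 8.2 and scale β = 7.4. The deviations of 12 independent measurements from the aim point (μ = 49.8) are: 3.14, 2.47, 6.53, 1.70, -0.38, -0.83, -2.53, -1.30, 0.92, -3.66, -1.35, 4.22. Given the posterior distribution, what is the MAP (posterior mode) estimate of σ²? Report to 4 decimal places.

With known mean μ and an Inverse-Gamma(α, β) prior on σ², the Normal likelihood is conjugate: posterior is Inv-Gamma(α + n/2, β + Σ(xᵢ−μ)²/2).
Σ(xᵢ−μ)² = (3.14)² + (2.47)² + (6.53)² + (1.70)² + (-0.38)² + (-0.83)² + (-2.53)² + (-1.30)² + (0.92)² + (-3.66)² + (-1.35)² + (4.22)² = 104.2885.
Posterior: Inv-Gamma(8.2 + 12/2, 7.4 + 104.2885/2) = Inv-Gamma(14.20, 59.54425).
Mode = β/(α+1) = 59.54425/15.20 = 3.9174.

3.9174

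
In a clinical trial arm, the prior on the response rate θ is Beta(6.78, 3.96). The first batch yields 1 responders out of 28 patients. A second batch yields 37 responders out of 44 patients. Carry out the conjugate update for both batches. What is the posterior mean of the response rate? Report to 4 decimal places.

The Beta prior is conjugate to a Binomial/Bernoulli likelihood; the update adds successes to α and failures to β.
After batch 1: Beta(6.78+1, 3.96+27) = Beta(7.78, 30.96).
After batch 2: Beta(7.78+37, 30.96+7) = Beta(44.78, 37.96).
Posterior mean = α/(α+β) = 44.78/82.74 = 0.5412.

0.5412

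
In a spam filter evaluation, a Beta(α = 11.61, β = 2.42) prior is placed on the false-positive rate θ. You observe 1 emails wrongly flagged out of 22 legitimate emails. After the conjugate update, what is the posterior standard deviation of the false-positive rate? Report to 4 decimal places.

The Beta prior is conjugate to a Binomial/Bernoulli likelihood; the update adds successes to α and failures to β.
Posterior: Beta(α+k, β+n−k) = Beta(11.61+1, 2.42+21) = Beta(12.61, 23.42).
Var = αβ/((α+β)²(α+β+1)) = 12.61·23.42/(36.03²·37.03) = 0.00614355; SD = √0.00614355 = 0.0784.

0.0784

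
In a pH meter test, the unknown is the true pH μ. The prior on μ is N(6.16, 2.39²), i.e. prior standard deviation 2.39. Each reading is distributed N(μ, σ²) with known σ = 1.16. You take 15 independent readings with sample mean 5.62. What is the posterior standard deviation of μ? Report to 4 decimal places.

0.2972

For Normal data with known variance σ², a Normal(μ₀, σ₀²) prior on μ is conjugate. Posterior precision = 1/σ₀² + n/σ²; posterior mean is the precision-weighted average of μ₀ and x̄.
σ₀² = 2.39² = 5.7121, σ² = 1.16² = 1.3456; σ² + n·σ₀² = 1.3456 + 15·5.7121 = 87.0271.
Posterior precision = 1/σ₀² + n/σ² = 1/5.7121 + 15/1.3456 = (σ² + n·σ₀²)/(σ₀²σ²) = 87.0271/(5.7121·1.3456); posterior variance σₙ² = σ₀²σ²/(σ² + n·σ₀²) = 5.7121·1.3456/87.0271 = 0.088320.
Posterior SD = √σₙ² = √(5.7121·1.3456/87.0271) = 0.2972.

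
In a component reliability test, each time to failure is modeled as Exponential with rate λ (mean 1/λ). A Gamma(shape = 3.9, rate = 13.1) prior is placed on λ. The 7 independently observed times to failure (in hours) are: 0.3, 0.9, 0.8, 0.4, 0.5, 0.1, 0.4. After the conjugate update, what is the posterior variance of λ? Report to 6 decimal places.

With a Gamma(shape α, rate β) prior on the exponential rate λ, the posterior after n observations with total T = Σxᵢ is Gamma(α+n, β+T).
Sum of observations T = 3.4 hours; n = 7.
Posterior: Gamma(3.9+7, 13.1+3.4) = Gamma(10.9, 16.5).
Var = α/β² = 0.040037.

0.040037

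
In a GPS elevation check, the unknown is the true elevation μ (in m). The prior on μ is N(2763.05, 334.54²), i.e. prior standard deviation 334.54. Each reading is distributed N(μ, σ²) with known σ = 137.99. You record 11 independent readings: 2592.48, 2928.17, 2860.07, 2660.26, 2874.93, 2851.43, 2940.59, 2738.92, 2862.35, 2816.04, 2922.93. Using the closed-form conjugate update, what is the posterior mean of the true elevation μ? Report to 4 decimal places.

2821.6545

For Normal data with known variance σ², a Normal(μ₀, σ₀²) prior on μ is conjugate. Posterior precision = 1/σ₀² + n/σ²; posterior mean is the precision-weighted average of μ₀ and x̄.
Σxᵢ = 2592.48 + 2928.17 + 2860.07 + 2660.26 + 2874.93 + 2851.43 + 2940.59 + 2738.92 + 2862.35 + 2816.04 + 2922.93 = 31048.17, so n·x̄ = 31048.17.
σ₀² = 334.54² = 111917.0116, σ² = 137.99² = 19041.2401; σ² + n·σ₀² = 19041.2401 + 11·111917.0116 = 1250128.3677.
Posterior mean = (μ₀/σ₀² + n·x̄/σ²)/(1/σ₀² + n/σ²) = (σ²·μ₀ + σ₀²·n·x̄)/(σ² + n·σ₀²) = (19041.2401·2763.05 + 111917.0116·31048.17)/1250128.3677 = 3527430300.507077/1250128.3677 = 2821.6545.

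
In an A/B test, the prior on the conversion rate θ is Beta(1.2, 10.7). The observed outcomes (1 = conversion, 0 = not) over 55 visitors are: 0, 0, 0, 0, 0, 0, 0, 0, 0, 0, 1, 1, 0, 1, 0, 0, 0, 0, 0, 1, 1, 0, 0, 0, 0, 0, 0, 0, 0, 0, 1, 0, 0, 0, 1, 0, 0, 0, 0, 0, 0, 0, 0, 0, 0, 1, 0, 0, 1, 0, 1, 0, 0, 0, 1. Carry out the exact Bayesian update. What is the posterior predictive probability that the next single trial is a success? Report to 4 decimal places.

The Beta prior is conjugate to a Binomial/Bernoulli likelihood; the update adds successes to α and failures to β.
Posterior: Beta(α+k, β+n−k) = Beta(1.2+11, 10.7+44) = Beta(12.2, 54.7).
For a single future Bernoulli trial, P(success | data) = α/(α+β) = 0.1824.

0.1824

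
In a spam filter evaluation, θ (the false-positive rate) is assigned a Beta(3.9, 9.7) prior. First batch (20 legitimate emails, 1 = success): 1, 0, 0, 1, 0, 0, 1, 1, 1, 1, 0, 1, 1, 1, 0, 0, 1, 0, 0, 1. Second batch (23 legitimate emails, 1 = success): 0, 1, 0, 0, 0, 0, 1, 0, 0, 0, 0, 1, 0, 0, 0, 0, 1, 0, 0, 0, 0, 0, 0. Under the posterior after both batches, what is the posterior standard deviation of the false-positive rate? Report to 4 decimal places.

The Beta prior is conjugate to a Binomial/Bernoulli likelihood; the update adds successes to α and failures to β.
After batch 1: Beta(3.9+11, 9.7+9) = Beta(14.9, 18.7).
After batch 2: Beta(14.9+4, 18.7+19) = Beta(18.9, 37.7).
Var = αβ/((α+β)²(α+β+1)) = 18.9·37.7/(56.6²·57.6) = 0.00386143; SD = √0.00386143 = 0.0621.

0.0621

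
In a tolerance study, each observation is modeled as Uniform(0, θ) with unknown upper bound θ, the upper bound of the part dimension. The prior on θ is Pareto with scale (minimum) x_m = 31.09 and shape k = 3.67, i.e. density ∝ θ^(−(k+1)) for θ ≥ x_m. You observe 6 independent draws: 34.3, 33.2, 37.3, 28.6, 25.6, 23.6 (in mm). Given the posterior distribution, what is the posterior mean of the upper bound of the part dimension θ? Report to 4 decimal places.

A Pareto(scale x_m, shape k) prior on the upper bound θ of Uniform(0, θ) is conjugate: posterior is Pareto(max(x_m, max xᵢ), k + n).
Sample maximum = 37.3; prior scale x_m = 31.09 → posterior scale = max = 37.30.
Posterior shape = 3.67 + 6 = 9.67.
E[θ|data] = k·x_m/(k−1) = 9.67·37.30/8.67 = 41.6022.

41.6022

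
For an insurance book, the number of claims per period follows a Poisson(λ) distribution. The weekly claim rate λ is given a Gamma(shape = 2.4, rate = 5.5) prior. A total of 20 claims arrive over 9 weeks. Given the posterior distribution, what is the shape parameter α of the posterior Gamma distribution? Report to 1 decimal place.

With a Gamma(shape α, rate β) prior, the Poisson likelihood is conjugate: the posterior is Gamma(α + ΣXᵢ, β + n).
Posterior: Gamma(α+S, β+n) = Gamma(2.4+20, 5.5+9) = Gamma(22.4, 14.5).
Posterior α = 22.4.

22.4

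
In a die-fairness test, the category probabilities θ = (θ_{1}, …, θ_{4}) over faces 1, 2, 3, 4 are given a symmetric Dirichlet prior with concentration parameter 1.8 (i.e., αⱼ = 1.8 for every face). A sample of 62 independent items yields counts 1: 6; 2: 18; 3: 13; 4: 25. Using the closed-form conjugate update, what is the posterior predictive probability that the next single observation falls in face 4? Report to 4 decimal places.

The Dirichlet prior is conjugate to the Multinomial likelihood: each posterior αⱼ = prior αⱼ + observed count nⱼ.
Posterior concentration: (7.8, 19.8, 14.8, 26.8), total = 69.2.
P(next = 4 | data) = α_{4}/Σα = 0.3873.

0.3873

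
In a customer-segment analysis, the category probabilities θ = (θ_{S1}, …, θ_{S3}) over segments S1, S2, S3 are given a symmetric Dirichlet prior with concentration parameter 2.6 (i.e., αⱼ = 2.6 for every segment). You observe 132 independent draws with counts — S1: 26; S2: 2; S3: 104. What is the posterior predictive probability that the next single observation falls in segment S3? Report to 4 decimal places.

0.7625

The Dirichlet prior is conjugate to the Multinomial likelihood: each posterior αⱼ = prior αⱼ + observed count nⱼ.
Posterior concentration: (28.6, 4.6, 106.6), total = 139.8.
P(next = S3 | data) = α_{S3}/Σα = 0.7625.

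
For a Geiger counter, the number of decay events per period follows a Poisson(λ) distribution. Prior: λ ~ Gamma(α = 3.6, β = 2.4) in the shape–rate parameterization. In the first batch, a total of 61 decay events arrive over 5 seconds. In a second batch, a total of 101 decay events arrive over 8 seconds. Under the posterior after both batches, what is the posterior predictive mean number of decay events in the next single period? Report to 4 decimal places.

10.7532

With a Gamma(shape α, rate β) prior, the Poisson likelihood is conjugate: the posterior is Gamma(α + ΣXᵢ, β + n).
After batch 1: Gamma(α+S, β+n) = Gamma(3.6+61, 2.4+5) = Gamma(64.6, 7.4).
After batch 2: Gamma(α+S, β+n) = Gamma(64.6+101, 7.4+8) = Gamma(165.6, 15.4).
The predictive distribution for one future period is NegBinom with mean α/β = 10.7532.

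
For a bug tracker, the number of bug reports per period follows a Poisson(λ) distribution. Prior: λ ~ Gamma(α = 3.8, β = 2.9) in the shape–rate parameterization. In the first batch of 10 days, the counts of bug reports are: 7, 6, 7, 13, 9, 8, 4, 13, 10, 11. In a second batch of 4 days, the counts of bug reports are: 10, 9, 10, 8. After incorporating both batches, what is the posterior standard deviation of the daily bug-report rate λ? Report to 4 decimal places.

0.6715

With a Gamma(shape α, rate β) prior, the Poisson likelihood is conjugate: the posterior is Gamma(α + ΣXᵢ, β + n).
Batch 1: sum of counts S = 88 over n = 10 days.
After batch 1: Gamma(α+S, β+n) = Gamma(3.8+88, 2.9+10) = Gamma(91.8, 12.9).
Batch 2: sum of counts S = 37 over n = 4 days.
After batch 2: Gamma(α+S, β+n) = Gamma(91.8+37, 12.9+4) = Gamma(128.8, 16.9).
SD = √α/β = √128.8/16.9 = 0.6715.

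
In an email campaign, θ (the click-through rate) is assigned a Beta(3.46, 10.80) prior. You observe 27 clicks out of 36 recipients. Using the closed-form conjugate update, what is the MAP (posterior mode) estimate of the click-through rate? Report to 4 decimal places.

0.6104

The Beta prior is conjugate to a Binomial/Bernoulli likelihood; the update adds successes to α and failures to β.
Posterior: Beta(α+k, β+n−k) = Beta(3.46+27, 10.80+9) = Beta(30.46, 19.80).
Mode of Beta(a,b) for a,b>1 is (a−1)/(a+b−2) = 29.46/48.26 = 0.6104.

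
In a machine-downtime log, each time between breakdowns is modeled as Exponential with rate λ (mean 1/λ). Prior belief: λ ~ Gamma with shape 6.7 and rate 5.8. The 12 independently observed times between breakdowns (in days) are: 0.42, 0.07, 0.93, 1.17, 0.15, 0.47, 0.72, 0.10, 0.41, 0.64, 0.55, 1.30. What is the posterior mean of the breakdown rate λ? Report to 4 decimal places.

1.4690

With a Gamma(shape α, rate β) prior on the exponential rate λ, the posterior after n observations with total T = Σxᵢ is Gamma(α+n, β+T).
Sum of observations T = 6.93 days; n = 12.
Posterior: Gamma(6.7+12, 5.8+6.93) = Gamma(18.7, 12.73).
Posterior mean of λ = α/β = 18.7/12.73 = 1.4690.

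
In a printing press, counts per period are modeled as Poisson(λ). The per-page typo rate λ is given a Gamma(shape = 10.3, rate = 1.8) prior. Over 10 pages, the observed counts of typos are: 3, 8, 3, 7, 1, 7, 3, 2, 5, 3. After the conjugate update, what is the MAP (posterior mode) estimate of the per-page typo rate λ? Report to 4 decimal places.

With a Gamma(shape α, rate β) prior, the Poisson likelihood is conjugate: the posterior is Gamma(α + ΣXᵢ, β + n).
Sum of counts S = 42 over n = 10 pages.
Posterior: Gamma(α+S, β+n) = Gamma(10.3+42, 1.8+10) = Gamma(52.3, 11.8).
Mode of Gamma(α,β) for α≥1 is (α−1)/β = 51.3/11.8 = 4.3475.

4.3475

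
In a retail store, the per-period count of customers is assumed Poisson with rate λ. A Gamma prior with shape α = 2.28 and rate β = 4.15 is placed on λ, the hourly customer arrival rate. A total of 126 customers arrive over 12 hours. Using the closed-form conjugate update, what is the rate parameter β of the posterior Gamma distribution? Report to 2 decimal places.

With a Gamma(shape α, rate β) prior, the Poisson likelihood is conjugate: the posterior is Gamma(α + ΣXᵢ, β + n).
Posterior: Gamma(α+S, β+n) = Gamma(2.28+126, 4.15+12) = Gamma(128.28, 16.15).
Posterior β = 16.15.

16.15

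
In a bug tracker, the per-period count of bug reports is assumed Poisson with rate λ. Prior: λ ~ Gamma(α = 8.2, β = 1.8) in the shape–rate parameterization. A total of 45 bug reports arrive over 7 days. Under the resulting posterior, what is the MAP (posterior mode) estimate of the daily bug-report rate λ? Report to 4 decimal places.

With a Gamma(shape α, rate β) prior, the Poisson likelihood is conjugate: the posterior is Gamma(α + ΣXᵢ, β + n).
Posterior: Gamma(α+S, β+n) = Gamma(8.2+45, 1.8+7) = Gamma(53.2, 8.8).
Mode of Gamma(α,β) for α≥1 is (α−1)/β = 52.2/8.8 = 5.9318.

5.9318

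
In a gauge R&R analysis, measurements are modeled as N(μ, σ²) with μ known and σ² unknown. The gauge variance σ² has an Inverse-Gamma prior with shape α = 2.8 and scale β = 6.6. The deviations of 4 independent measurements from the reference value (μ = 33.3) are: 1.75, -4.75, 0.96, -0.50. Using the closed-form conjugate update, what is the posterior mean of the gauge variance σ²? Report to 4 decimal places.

With known mean μ and an Inverse-Gamma(α, β) prior on σ², the Normal likelihood is conjugate: posterior is Inv-Gamma(α + n/2, β + Σ(xᵢ−μ)²/2).
Σ(xᵢ−μ)² = (1.75)² + (-4.75)² + (0.96)² + (-0.50)² = 26.7966.
Posterior: Inv-Gamma(2.8 + 4/2, 6.6 + 26.7966/2) = Inv-Gamma(4.80, 19.99830).
E[σ²|data] = β/(α−1) = 19.99830/3.80 = 5.2627.

5.2627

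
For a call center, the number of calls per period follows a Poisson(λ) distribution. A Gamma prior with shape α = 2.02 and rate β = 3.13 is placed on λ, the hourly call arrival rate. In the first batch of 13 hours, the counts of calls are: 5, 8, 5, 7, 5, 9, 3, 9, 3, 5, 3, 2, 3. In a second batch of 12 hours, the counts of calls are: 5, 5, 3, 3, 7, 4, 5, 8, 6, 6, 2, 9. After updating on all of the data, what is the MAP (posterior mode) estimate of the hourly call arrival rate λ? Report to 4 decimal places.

4.6577

With a Gamma(shape α, rate β) prior, the Poisson likelihood is conjugate: the posterior is Gamma(α + ΣXᵢ, β + n).
Batch 1: sum of counts S = 67 over n = 13 hours.
After batch 1: Gamma(α+S, β+n) = Gamma(2.02+67, 3.13+13) = Gamma(69.02, 16.13).
Batch 2: sum of counts S = 63 over n = 12 hours.
After batch 2: Gamma(α+S, β+n) = Gamma(69.02+63, 16.13+12) = Gamma(132.02, 28.13).
Mode of Gamma(α,β) for α≥1 is (α−1)/β = 131.02/28.13 = 4.6577.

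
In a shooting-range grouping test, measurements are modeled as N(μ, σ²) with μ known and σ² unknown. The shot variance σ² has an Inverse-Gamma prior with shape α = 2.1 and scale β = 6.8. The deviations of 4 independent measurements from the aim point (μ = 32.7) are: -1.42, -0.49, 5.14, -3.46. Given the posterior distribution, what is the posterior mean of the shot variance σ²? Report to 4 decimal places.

With known mean μ and an Inverse-Gamma(α, β) prior on σ², the Normal likelihood is conjugate: posterior is Inv-Gamma(α + n/2, β + Σ(xᵢ−μ)²/2).
Σ(xᵢ−μ)² = (-1.42)² + (-0.49)² + (5.14)² + (-3.46)² = 40.6477.
Posterior: Inv-Gamma(2.1 + 4/2, 6.8 + 40.6477/2) = Inv-Gamma(4.10, 27.12385).
E[σ²|data] = β/(α−1) = 27.12385/3.10 = 8.7496.

8.7496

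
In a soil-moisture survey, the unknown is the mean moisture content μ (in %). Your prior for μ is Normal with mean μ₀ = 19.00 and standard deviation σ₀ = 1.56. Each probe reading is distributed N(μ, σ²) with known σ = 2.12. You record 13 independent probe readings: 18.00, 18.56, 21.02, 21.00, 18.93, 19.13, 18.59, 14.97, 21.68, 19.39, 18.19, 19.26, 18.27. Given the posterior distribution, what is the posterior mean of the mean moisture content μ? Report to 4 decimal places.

For Normal data with known variance σ², a Normal(μ₀, σ₀²) prior on μ is conjugate. Posterior precision = 1/σ₀² + n/σ²; posterior mean is the precision-weighted average of μ₀ and x̄.
Σxᵢ = 18.00 + 18.56 + 21.02 + 21.00 + 18.93 + 19.13 + 18.59 + 14.97 + 21.68 + 19.39 + 18.19 + 19.26 + 18.27 = 246.99, so n·x̄ = 246.99.
σ₀² = 1.56² = 2.4336, σ² = 2.12² = 4.4944; σ² + n·σ₀² = 4.4944 + 13·2.4336 = 36.1312.
Posterior mean = (μ₀/σ₀² + n·x̄/σ²)/(1/σ₀² + n/σ²) = (σ²·μ₀ + σ₀²·n·x̄)/(σ² + n·σ₀²) = (4.4944·19.00 + 2.4336·246.99)/36.1312 = 686.468464/36.1312 = 18.9993.

18.9993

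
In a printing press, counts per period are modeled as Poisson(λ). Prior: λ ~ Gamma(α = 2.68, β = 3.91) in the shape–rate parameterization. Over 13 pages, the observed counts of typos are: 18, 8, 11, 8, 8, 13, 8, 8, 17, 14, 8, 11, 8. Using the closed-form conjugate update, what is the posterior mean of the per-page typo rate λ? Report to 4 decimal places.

With a Gamma(shape α, rate β) prior, the Poisson likelihood is conjugate: the posterior is Gamma(α + ΣXᵢ, β + n).
Sum of counts S = 140 over n = 13 pages.
Posterior: Gamma(α+S, β+n) = Gamma(2.68+140, 3.91+13) = Gamma(142.68, 16.91).
Posterior mean = α/β = 142.68/16.91 = 8.4376.

8.4376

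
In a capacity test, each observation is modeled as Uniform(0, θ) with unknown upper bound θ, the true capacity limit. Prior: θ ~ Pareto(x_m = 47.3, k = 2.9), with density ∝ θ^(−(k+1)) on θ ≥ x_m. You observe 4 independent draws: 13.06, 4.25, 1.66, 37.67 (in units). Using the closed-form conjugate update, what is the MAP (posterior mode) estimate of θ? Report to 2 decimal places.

A Pareto(scale x_m, shape k) prior on the upper bound θ of Uniform(0, θ) is conjugate: posterior is Pareto(max(x_m, max xᵢ), k + n).
Sample maximum = 37.67; prior scale x_m = 47.3 → posterior scale = max = 47.30.
Posterior shape = 2.9 + 4 = 6.9.
The Pareto density is decreasing on [x_m, ∞), so the mode is x_m = 47.30.

47.30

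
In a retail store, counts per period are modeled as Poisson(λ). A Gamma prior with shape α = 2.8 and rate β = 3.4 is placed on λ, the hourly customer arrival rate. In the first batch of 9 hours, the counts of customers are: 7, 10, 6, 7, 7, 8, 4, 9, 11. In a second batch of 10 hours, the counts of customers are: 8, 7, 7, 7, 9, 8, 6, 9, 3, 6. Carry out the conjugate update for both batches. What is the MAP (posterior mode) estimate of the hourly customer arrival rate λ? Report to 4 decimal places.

With a Gamma(shape α, rate β) prior, the Poisson likelihood is conjugate: the posterior is Gamma(α + ΣXᵢ, β + n).
Batch 1: sum of counts S = 69 over n = 9 hours.
After batch 1: Gamma(α+S, β+n) = Gamma(2.8+69, 3.4+9) = Gamma(71.8, 12.4).
Batch 2: sum of counts S = 70 over n = 10 hours.
After batch 2: Gamma(α+S, β+n) = Gamma(71.8+70, 12.4+10) = Gamma(141.8, 22.4).
Mode of Gamma(α,β) for α≥1 is (α−1)/β = 140.8/22.4 = 6.2857.

6.2857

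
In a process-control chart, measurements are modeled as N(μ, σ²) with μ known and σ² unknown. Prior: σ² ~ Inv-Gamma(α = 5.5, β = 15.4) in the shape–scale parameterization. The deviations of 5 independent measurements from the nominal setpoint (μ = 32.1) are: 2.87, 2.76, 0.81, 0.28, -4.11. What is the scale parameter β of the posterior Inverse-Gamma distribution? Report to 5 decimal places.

With known mean μ and an Inverse-Gamma(α, β) prior on σ², the Normal likelihood is conjugate: posterior is Inv-Gamma(α + n/2, β + Σ(xᵢ−μ)²/2).
Σ(xᵢ−μ)² = (2.87)² + (2.76)² + (0.81)² + (0.28)² + (-4.11)² = 33.4811.
Posterior: Inv-Gamma(5.5 + 5/2, 15.4 + 33.4811/2) = Inv-Gamma(8.00, 32.14055).
Posterior β = 32.14055.

32.14055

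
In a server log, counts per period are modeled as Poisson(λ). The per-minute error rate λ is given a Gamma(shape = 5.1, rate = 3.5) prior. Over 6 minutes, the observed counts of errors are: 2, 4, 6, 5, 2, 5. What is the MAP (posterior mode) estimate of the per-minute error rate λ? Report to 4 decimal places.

2.9579

With a Gamma(shape α, rate β) prior, the Poisson likelihood is conjugate: the posterior is Gamma(α + ΣXᵢ, β + n).
Sum of counts S = 24 over n = 6 minutes.
Posterior: Gamma(α+S, β+n) = Gamma(5.1+24, 3.5+6) = Gamma(29.1, 9.5).
Mode of Gamma(α,β) for α≥1 is (α−1)/β = 28.1/9.5 = 2.9579.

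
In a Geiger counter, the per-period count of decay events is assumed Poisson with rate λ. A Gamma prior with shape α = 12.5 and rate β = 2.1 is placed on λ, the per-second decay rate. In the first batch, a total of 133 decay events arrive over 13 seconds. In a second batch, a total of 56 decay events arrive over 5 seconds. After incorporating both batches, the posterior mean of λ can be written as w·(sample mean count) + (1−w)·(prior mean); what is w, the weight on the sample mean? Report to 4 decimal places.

With a Gamma(shape α, rate β) prior, the Poisson likelihood is conjugate: the posterior is Gamma(α + ΣXᵢ, β + n).
Total number of seconds: n = 13 + 5 = 18.
Posterior mean = (α₀+S)/(β₀+n) = [n/(β₀+n)]·(S/n) + [β₀/(β₀+n)]·(α₀/β₀), so only n and β₀ enter the weight.
Weight on data w = n/(β₀+n) = 18/(2.1+18) = 18/20.1 = 0.8955.

0.8955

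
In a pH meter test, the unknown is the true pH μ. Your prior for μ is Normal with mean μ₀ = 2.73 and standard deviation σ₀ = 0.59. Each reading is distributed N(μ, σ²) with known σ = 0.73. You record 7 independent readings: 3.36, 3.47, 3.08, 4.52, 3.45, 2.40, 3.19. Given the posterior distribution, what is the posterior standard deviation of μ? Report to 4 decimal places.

0.2499

For Normal data with known variance σ², a Normal(μ₀, σ₀²) prior on μ is conjugate. Posterior precision = 1/σ₀² + n/σ²; posterior mean is the precision-weighted average of μ₀ and x̄.
σ₀² = 0.59² = 0.3481, σ² = 0.73² = 0.5329; σ² + n·σ₀² = 0.5329 + 7·0.3481 = 2.9696.
Posterior precision = 1/σ₀² + n/σ² = 1/0.3481 + 7/0.5329 = (σ² + n·σ₀²)/(σ₀²σ²) = 2.9696/(0.3481·0.5329); posterior variance σₙ² = σ₀²σ²/(σ² + n·σ₀²) = 0.3481·0.5329/2.9696 = 0.062467.
Posterior SD = √σₙ² = √(0.3481·0.5329/2.9696) = 0.2499.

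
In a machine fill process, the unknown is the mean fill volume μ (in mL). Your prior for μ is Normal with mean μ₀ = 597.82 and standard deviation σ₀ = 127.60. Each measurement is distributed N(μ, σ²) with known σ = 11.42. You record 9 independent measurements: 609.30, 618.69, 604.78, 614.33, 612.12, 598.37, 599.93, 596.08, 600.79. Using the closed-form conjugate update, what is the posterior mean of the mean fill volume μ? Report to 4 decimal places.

606.0360

For Normal data with known variance σ², a Normal(μ₀, σ₀²) prior on μ is conjugate. Posterior precision = 1/σ₀² + n/σ²; posterior mean is the precision-weighted average of μ₀ and x̄.
Σxᵢ = 609.30 + 618.69 + 604.78 + 614.33 + 612.12 + 598.37 + 599.93 + 596.08 + 600.79 = 5454.39, so n·x̄ = 5454.39.
σ₀² = 127.60² = 16281.76, σ² = 11.42² = 130.4164; σ² + n·σ₀² = 130.4164 + 9·16281.76 = 146666.2564.
Posterior mean = (μ₀/σ₀² + n·x̄/σ²)/(1/σ₀² + n/σ²) = (σ²·μ₀ + σ₀²·n·x̄)/(σ² + n·σ₀²) = (130.4164·597.82 + 16281.76·5454.39)/146666.2564 = 88885034.458648/146666.2564 = 606.0360.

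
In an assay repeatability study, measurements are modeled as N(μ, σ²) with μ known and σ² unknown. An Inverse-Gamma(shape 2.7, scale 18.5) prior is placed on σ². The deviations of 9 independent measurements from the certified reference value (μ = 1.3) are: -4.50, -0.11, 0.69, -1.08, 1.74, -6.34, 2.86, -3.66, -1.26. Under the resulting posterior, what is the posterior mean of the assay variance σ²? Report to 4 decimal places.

10.1041

With known mean μ and an Inverse-Gamma(α, β) prior on σ², the Normal likelihood is conjugate: posterior is Inv-Gamma(α + n/2, β + Σ(xᵢ−μ)²/2).
Σ(xᵢ−μ)² = (-4.50)² + (-0.11)² + (0.69)² + (-1.08)² + (1.74)² + (-6.34)² + (2.86)² + (-3.66)² + (-1.26)² = 88.2906.
Posterior: Inv-Gamma(2.7 + 9/2, 18.5 + 88.2906/2) = Inv-Gamma(7.20, 62.64530).
E[σ²|data] = β/(α−1) = 62.64530/6.20 = 10.1041.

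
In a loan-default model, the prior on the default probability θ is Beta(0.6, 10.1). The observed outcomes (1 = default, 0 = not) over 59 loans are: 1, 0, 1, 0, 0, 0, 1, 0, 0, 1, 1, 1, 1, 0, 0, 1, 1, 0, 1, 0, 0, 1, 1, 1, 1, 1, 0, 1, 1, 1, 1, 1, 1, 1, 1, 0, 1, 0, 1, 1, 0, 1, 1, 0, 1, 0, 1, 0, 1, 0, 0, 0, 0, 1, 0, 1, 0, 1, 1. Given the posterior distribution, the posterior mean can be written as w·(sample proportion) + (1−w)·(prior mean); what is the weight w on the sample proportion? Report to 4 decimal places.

The Beta prior is conjugate to a Binomial/Bernoulli likelihood; the update adds successes to α and failures to β.
Posterior mean = (α₀+k)/(α₀+β₀+n) = [n/(α₀+β₀+n)]·(k/n) + [(α₀+β₀)/(α₀+β₀+n)]·α₀/(α₀+β₀), so only n and the prior enter the weight.
The weight on the data is w = n/(α₀+β₀+n) = 59/(0.6+10.1+59) = 59/69.7 = 0.8465.

0.8465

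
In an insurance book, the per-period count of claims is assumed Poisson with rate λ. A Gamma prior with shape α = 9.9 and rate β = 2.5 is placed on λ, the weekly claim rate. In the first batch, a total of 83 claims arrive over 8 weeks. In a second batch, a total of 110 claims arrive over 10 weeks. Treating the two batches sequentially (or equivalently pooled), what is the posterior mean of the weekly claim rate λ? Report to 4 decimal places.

9.8976

With a Gamma(shape α, rate β) prior, the Poisson likelihood is conjugate: the posterior is Gamma(α + ΣXᵢ, β + n).
After batch 1: Gamma(α+S, β+n) = Gamma(9.9+83, 2.5+8) = Gamma(92.9, 10.5).
After batch 2: Gamma(α+S, β+n) = Gamma(92.9+110, 10.5+10) = Gamma(202.9, 20.5).
Posterior mean = α/β = 202.9/20.5 = 9.8976.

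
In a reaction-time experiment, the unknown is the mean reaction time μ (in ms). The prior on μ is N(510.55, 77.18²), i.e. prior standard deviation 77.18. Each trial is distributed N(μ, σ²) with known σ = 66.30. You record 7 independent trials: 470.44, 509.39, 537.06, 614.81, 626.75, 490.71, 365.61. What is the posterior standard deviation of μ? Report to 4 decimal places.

For Normal data with known variance σ², a Normal(μ₀, σ₀²) prior on μ is conjugate. Posterior precision = 1/σ₀² + n/σ²; posterior mean is the precision-weighted average of μ₀ and x̄.
σ₀² = 77.18² = 5956.7524, σ² = 66.30² = 4395.69; σ² + n·σ₀² = 4395.69 + 7·5956.7524 = 46092.9568.
Posterior precision = 1/σ₀² + n/σ² = 1/5956.7524 + 7/4395.69 = (σ² + n·σ₀²)/(σ₀²σ²) = 46092.9568/(5956.7524·4395.69); posterior variance σₙ² = σ₀²σ²/(σ² + n·σ₀²) = 5956.7524·4395.69/46092.9568 = 568.070238.
Posterior SD = √σₙ² = √(5956.7524·4395.69/46092.9568) = 23.8342.

23.8342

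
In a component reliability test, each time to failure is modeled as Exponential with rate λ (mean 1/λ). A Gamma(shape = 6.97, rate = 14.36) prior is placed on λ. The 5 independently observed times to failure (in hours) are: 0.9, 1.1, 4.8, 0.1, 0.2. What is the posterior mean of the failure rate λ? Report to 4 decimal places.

With a Gamma(shape α, rate β) prior on the exponential rate λ, the posterior after n observations with total T = Σxᵢ is Gamma(α+n, β+T).
Sum of observations T = 7.1 hours; n = 5.
Posterior: Gamma(6.97+5, 14.36+7.1) = Gamma(11.97, 21.46).
Posterior mean of λ = α/β = 11.97/21.46 = 0.5578.

0.5578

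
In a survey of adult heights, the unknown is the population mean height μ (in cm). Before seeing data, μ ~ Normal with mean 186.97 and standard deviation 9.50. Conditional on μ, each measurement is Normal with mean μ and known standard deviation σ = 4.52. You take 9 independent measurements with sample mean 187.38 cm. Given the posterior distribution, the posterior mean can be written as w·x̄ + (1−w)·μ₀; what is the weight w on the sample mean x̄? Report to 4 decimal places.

0.9755

For Normal data with known variance σ², a Normal(μ₀, σ₀²) prior on μ is conjugate. Posterior precision = 1/σ₀² + n/σ²; posterior mean is the precision-weighted average of μ₀ and x̄.
σ₀² = 9.50² = 90.25, σ² = 4.52² = 20.4304. Prior precision 1/σ₀² = 1/90.25; data precision n/σ² = 9/20.4304.
w = (n/σ²)/(1/σ₀² + n/σ²) = n·σ₀²/(σ² + n·σ₀²) = 9·90.25/(20.4304 + 9·90.25) = 812.25/832.6804 = 0.9755.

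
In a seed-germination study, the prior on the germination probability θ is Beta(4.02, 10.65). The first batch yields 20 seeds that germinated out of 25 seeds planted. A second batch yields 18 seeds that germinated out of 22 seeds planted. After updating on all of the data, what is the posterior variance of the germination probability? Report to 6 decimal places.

The Beta prior is conjugate to a Binomial/Bernoulli likelihood; the update adds successes to α and failures to β.
After batch 1: Beta(4.02+20, 10.65+5) = Beta(24.02, 15.65).
After batch 2: Beta(24.02+18, 15.65+4) = Beta(42.02, 19.65).
Var = αβ/((α+β)²(α+β+1)) = 42.02·19.65/(61.67²·62.67) = 0.003464.

0.003464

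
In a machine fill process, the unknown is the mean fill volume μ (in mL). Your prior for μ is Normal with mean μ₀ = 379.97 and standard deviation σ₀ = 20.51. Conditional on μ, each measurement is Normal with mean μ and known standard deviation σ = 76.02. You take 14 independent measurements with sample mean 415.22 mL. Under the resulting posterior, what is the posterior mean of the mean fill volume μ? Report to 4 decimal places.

For Normal data with known variance σ², a Normal(μ₀, σ₀²) prior on μ is conjugate. Posterior precision = 1/σ₀² + n/σ²; posterior mean is the precision-weighted average of μ₀ and x̄.
n·x̄ = 14·415.22 = 5813.08.
σ₀² = 20.51² = 420.6601, σ² = 76.02² = 5779.0404; σ² + n·σ₀² = 5779.0404 + 14·420.6601 = 11668.2818.
Posterior mean = (μ₀/σ₀² + n·x̄/σ²)/(1/σ₀² + n/σ²) = (σ²·μ₀ + σ₀²·n·x̄)/(σ² + n·σ₀²) = (5779.0404·379.97 + 420.6601·5813.08)/11668.2818 = 4641192.794896/11668.2818 = 397.7615.

397.7615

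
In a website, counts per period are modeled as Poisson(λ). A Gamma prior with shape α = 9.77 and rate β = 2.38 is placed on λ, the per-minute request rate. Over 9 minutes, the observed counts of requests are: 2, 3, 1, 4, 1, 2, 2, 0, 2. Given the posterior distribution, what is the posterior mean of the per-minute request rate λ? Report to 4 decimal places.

2.3524

With a Gamma(shape α, rate β) prior, the Poisson likelihood is conjugate: the posterior is Gamma(α + ΣXᵢ, β + n).
Sum of counts S = 17 over n = 9 minutes.
Posterior: Gamma(α+S, β+n) = Gamma(9.77+17, 2.38+9) = Gamma(26.77, 11.38).
Posterior mean = α/β = 26.77/11.38 = 2.3524.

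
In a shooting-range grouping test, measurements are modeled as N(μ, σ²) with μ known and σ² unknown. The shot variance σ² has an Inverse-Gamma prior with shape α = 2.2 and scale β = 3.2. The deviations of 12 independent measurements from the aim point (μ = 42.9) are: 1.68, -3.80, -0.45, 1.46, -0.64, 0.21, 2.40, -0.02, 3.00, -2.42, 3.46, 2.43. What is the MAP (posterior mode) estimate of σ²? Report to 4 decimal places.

With known mean μ and an Inverse-Gamma(α, β) prior on σ², the Normal likelihood is conjugate: posterior is Inv-Gamma(α + n/2, β + Σ(xᵢ−μ)²/2).
Σ(xᵢ−μ)² = (1.68)² + (-3.80)² + (-0.45)² + (1.46)² + (-0.64)² + (0.21)² + (2.40)² + (-0.02)² + (3.00)² + (-2.42)² + (3.46)² + (2.43)² = 58.5435.
Posterior: Inv-Gamma(2.2 + 12/2, 3.2 + 58.5435/2) = Inv-Gamma(8.20, 32.47175).
Mode = β/(α+1) = 32.47175/9.20 = 3.5295.

3.5295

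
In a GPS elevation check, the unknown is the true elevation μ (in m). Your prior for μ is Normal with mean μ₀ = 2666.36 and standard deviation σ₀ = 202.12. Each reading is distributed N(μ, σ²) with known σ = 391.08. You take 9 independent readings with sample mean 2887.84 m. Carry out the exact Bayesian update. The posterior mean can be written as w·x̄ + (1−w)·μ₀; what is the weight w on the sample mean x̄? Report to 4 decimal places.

For Normal data with known variance σ², a Normal(μ₀, σ₀²) prior on μ is conjugate. Posterior precision = 1/σ₀² + n/σ²; posterior mean is the precision-weighted average of μ₀ and x̄.
σ₀² = 202.12² = 40852.4944, σ² = 391.08² = 152943.5664. Prior precision 1/σ₀² = 1/40852.4944; data precision n/σ² = 9/152943.5664.
w = (n/σ²)/(1/σ₀² + n/σ²) = n·σ₀²/(σ² + n·σ₀²) = 9·40852.4944/(152943.5664 + 9·40852.4944) = 367672.4496/520616.016 = 0.7062.

0.7062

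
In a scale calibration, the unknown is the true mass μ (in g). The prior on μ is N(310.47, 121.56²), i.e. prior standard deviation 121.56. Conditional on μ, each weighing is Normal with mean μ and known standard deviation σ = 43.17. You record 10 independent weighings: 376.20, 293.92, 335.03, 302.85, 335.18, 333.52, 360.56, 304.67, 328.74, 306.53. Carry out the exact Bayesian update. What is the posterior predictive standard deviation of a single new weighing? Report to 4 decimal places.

45.2514

For Normal data with known variance σ², a Normal(μ₀, σ₀²) prior on μ is conjugate. Posterior precision = 1/σ₀² + n/σ²; posterior mean is the precision-weighted average of μ₀ and x̄.
σ₀² = 121.56² = 14776.8336, σ² = 43.17² = 1863.6489; σ² + n·σ₀² = 1863.6489 + 10·14776.8336 = 149631.9849.
Posterior precision = 1/σ₀² + n/σ² = 1/14776.8336 + 10/1863.6489 = (σ² + n·σ₀²)/(σ₀²σ²) = 149631.9849/(14776.8336·1863.6489); posterior variance σₙ² = σ₀²σ²/(σ² + n·σ₀²) = 14776.8336·1863.6489/149631.9849 = 184.043737.
Predictive variance for one new observation = σₙ² + σ² = 14776.8336·1863.6489/149631.9849 + 1863.6489 = σ²·(σ₀² + 149631.9849)/149631.9849 = 1863.6489·164408.8185/149631.9849 = 2047.692637; SD = √(1863.6489·164408.8185/149631.9849) = 45.2514.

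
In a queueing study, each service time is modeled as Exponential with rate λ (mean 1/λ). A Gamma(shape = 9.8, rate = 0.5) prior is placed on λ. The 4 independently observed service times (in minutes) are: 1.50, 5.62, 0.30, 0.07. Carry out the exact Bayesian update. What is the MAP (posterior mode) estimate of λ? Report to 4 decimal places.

1.6020

With a Gamma(shape α, rate β) prior on the exponential rate λ, the posterior after n observations with total T = Σxᵢ is Gamma(α+n, β+T).
Sum of observations T = 7.49 minutes; n = 4.
Posterior: Gamma(9.8+4, 0.5+7.49) = Gamma(13.8, 7.99).
Mode = (α−1)/β = 1.6020.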